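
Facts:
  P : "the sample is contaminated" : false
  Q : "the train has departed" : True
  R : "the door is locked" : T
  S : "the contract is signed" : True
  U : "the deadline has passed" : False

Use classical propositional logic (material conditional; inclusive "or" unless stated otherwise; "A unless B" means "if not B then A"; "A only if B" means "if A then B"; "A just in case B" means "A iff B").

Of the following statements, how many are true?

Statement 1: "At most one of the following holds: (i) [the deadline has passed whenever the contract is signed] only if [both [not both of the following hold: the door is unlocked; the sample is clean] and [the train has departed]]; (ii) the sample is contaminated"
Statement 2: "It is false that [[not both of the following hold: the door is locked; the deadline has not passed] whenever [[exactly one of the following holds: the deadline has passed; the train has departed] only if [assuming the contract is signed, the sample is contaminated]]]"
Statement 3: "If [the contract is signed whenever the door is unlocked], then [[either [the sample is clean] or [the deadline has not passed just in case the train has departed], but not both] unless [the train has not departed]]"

1

Statement 1: In symbols: ((S → U) → ((¬R ↑ ¬P) ∧ Q)) ↑ P

S → U = T → F = F
¬R = ¬T = F
¬P = ¬F = T
¬R ↑ ¬P = F ↑ T = T
(¬R ↑ ¬P) ∧ Q = T ∧ T = T
(S → U) → ((¬R ↑ ¬P) ∧ Q) = F → T = T
((S → U) → ((¬R ↑ ¬P) ∧ Q)) ↑ P = T ↑ F = T
Hence Statement 1 is true.

Statement 2: This is ¬(((U ⊕ Q) → (S → P)) → (R ↑ ¬U)).

U ⊕ Q = F ⊕ T = T
S → P = T → F = F
(U ⊕ Q) → (S → P) = T → F = F
¬U = ¬F = T
R ↑ ¬U = T ↑ T = F
((U ⊕ Q) → (S → P)) → (R ↑ ¬U) = F → F = T
¬(((U ⊕ Q) → (S → P)) → (R ↑ ¬U)) = ¬T = F
Thus Statement 2 is false.

Statement 3: Parsed as (¬R → S) → ((¬P ⊕ (¬U ↔ Q)) ∨ ¬Q)

¬R = ¬T = F
¬R → S = F → T = T
¬P = ¬F = T
¬U = ¬F = T
¬U ↔ Q = T ↔ T = T
¬P ⊕ (¬U ↔ Q) = T ⊕ T = F
¬Q = ¬T = F
(¬P ⊕ (¬U ↔ Q)) ∨ ¬Q = F ∨ F = F
(¬R → S) → ((¬P ⊕ (¬U ↔ Q)) ∨ ¬Q) = T → F = F
Hence Statement 3 is false.

1 of the 3 statements is true.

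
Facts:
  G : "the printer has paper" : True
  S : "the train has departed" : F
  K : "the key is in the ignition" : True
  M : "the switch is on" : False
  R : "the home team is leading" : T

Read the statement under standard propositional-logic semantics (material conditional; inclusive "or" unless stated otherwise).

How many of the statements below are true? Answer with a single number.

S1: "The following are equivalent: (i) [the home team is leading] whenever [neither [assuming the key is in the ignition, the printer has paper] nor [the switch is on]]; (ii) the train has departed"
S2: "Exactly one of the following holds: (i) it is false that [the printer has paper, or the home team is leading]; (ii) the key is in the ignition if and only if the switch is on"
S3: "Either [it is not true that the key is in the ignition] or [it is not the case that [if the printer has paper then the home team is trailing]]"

1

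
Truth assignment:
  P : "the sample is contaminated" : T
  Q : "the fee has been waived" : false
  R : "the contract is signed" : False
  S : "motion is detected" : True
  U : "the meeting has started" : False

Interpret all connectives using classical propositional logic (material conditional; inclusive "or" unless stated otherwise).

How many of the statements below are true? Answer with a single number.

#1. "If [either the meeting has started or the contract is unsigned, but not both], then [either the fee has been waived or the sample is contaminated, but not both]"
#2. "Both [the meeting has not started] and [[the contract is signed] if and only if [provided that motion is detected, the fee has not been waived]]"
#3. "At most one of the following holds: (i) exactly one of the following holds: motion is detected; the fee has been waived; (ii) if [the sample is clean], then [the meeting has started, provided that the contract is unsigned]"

1

#1: Parsed as (U xor ~R) -> (Q xor P)

~R = ~F = T
U xor ~R = F xor T = T
Q xor P = F xor T = T
(U xor ~R) -> (Q xor P) = T -> T = T
So #1 is true.

#2: Parsed as ~U & (R <-> (S -> ~Q))

~U = ~F = T
~Q = ~F = T
S -> ~Q = T -> T = T
R <-> (S -> ~Q) = F <-> T = F
~U & (R <-> (S -> ~Q)) = T & F = F
Thus #2 is false.

#3: Parsed as (S xor Q) nand (~P -> (~R -> U))

S xor Q = T xor F = T
~P = ~T = F
~R = ~F = T
~R -> U = T -> F = F
~P -> (~R -> U) = F -> F = T
(S xor Q) nand (~P -> (~R -> U)) = T nand T = F
So #3 is false.

1 of the 3 statements is true (#1).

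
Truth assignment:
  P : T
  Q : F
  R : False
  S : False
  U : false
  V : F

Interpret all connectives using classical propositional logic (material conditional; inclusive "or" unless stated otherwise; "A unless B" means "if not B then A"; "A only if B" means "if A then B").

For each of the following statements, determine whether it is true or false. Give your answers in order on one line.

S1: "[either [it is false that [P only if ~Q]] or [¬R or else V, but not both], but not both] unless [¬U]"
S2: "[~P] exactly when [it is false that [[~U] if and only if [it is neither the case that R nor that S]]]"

S1 T / S2 T

S1: Formalization: (not (P -> not Q) xor (not R xor V)) or not U

not Q = not False = True
P -> not Q = True -> True = True
not (P -> not Q) = not True = False
not R = not False = True
not R xor V = True xor False = True
not (P -> not Q) xor (not R xor V) = False xor True = True
not U = not False = True
(not (P -> not Q) xor (not R xor V)) or not U = True or True = True
Hence S1 is true.

S2: In symbols: not P iff not (not U iff (R nor S))

not P = not True = False
not U = not False = True
R nor S = False nor False = True
not U iff (R nor S) = True iff True = True
not (not U iff (R nor S)) = not True = False
not P iff not (not U iff (R nor S)) = False iff False = True
So S2 is true.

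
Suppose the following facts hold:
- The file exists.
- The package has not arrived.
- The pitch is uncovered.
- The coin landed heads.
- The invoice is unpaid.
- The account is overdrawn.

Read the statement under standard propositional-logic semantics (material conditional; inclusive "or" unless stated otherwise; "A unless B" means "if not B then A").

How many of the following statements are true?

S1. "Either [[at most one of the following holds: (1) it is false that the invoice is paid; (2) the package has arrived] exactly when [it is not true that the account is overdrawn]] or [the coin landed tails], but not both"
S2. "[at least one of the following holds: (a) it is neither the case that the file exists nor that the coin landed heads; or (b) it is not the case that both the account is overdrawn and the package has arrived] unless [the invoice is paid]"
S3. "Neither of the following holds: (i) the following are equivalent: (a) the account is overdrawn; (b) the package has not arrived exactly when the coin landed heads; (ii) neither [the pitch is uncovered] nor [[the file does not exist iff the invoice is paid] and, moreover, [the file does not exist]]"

Let N = "the invoice is paid" (F), R = "the package has arrived" (F), D = "the account is overdrawn" (T), P = "the coin landed heads" (T), L = "the file exists" (T), W = "the pitch is covered" (F).

S1: Parsed as ((¬N ↑ R) ↔ ¬D) ⊕ ¬P

¬N = ¬F = T
¬N ↑ R = T ↑ F = T
¬D = ¬T = F
(¬N ↑ R) ↔ ¬D = T ↔ F = F
¬P = ¬T = F
((¬N ↑ R) ↔ ¬D) ⊕ ¬P = F ⊕ F = F
So S1 is false.

S2: This is ((L ↓ P) ∨ (D ↑ R)) ∨ N.

L ↓ P = T ↓ T = F
D ↑ R = T ↑ F = T
(L ↓ P) ∨ (D ↑ R) = F ∨ T = T
((L ↓ P) ∨ (D ↑ R)) ∨ N = T ∨ F = T
So S2 is true.

S3: Parsed as (D ↔ (¬R ↔ P)) ↓ (¬W ↓ ((¬L ↔ N) ∧ ¬L))

¬R = ¬F = T
¬R ↔ P = T ↔ T = T
D ↔ (¬R ↔ P) = T ↔ T = T
¬W = ¬F = T
¬L = ¬T = F
¬L ↔ N = F ↔ F = T
¬L = ¬T = F
(¬L ↔ N) ∧ ¬L = T ∧ F = F
¬W ↓ ((¬L ↔ N) ∧ ¬L) = T ↓ F = F
(D ↔ (¬R ↔ P)) ↓ (¬W ↓ ((¬L ↔ N) ∧ ¬L)) = T ↓ F = F
So S3 is false.

1 of the 3 statements is true.

1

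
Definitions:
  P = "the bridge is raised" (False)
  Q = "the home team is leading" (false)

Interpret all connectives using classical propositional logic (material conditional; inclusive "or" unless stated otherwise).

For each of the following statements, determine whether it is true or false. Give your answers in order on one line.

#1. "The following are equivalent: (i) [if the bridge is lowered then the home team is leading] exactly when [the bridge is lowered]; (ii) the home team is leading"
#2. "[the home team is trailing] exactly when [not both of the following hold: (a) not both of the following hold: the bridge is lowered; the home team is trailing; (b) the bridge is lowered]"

#1 True; #2 True

#1: Formalization: ((~P -> Q) <-> ~P) <-> Q

~P = ~F = T
~P -> Q = T -> F = F
~P = ~F = T
(~P -> Q) <-> ~P = F <-> T = F
((~P -> Q) <-> ~P) <-> Q = F <-> F = T
So #1 is true.

#2: In symbols: ~Q <-> ((~P nand ~Q) nand ~P)

~Q = ~F = T
~P = ~F = T
~Q = ~F = T
~P nand ~Q = T nand T = F
~P = ~F = T
(~P nand ~Q) nand ~P = F nand T = T
~Q <-> ((~P nand ~Q) nand ~P) = T <-> T = T
So #2 is true.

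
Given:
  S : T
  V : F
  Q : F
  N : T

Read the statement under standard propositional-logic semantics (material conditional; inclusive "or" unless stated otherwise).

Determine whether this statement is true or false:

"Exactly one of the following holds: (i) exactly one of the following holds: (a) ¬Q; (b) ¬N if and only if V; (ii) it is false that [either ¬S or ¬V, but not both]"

False.

Formalization: (~Q xor (~N <-> V)) xor ~(~S xor ~V)

~Q = ~F = T
~N = ~T = F
~N <-> V = F <-> F = T
~Q xor (~N <-> V) = T xor T = F
~S = ~T = F
~V = ~F = T
~S xor ~V = F xor T = T
~(~S xor ~V) = ~T = F
(~Q xor (~N <-> V)) xor ~(~S xor ~V) = F xor F = F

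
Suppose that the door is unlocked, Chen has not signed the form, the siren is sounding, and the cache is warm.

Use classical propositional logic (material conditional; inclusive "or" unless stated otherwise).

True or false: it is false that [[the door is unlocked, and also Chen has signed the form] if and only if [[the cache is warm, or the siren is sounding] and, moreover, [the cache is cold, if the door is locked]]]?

Let P = "the door is locked" (F), Q = "Chen has signed the form" (F), S = "the cache is warm" (T), R = "the siren is sounding" (T).
In symbols: ¬((¬P ∧ Q) ↔ ((S ∨ R) ∧ (P → ¬S)))

¬P = ¬F = T
¬P ∧ Q = T ∧ F = F
S ∨ R = T ∨ T = T
¬S = ¬T = F
P → ¬S = F → F = T
(S ∨ R) ∧ (P → ¬S) = T ∧ T = T
(¬P ∧ Q) ↔ ((S ∨ R) ∧ (P → ¬S)) = F ↔ T = F
¬((¬P ∧ Q) ↔ ((S ∨ R) ∧ (P → ¬S))) = ¬F = T

True.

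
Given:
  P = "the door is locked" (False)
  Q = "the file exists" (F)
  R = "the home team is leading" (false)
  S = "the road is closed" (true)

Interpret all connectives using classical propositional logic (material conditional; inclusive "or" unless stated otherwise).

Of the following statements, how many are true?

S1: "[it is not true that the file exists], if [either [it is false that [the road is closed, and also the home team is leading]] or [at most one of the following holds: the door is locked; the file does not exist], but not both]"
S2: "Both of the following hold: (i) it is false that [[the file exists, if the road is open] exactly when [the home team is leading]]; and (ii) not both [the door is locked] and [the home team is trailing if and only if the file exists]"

S1: This is (not (S and R) xor (P nand not Q)) -> not Q.

S and R = True and False = False
not (S and R) = not False = True
not Q = not False = True
P nand not Q = False nand True = True
not (S and R) xor (P nand not Q) = True xor True = False
not Q = not False = True
(not (S and R) xor (P nand not Q)) -> not Q = False -> True = True
So S1 is true.

S2: This is not ((not S -> Q) iff R) and (P nand (not R iff Q)).

not S = not True = False
not S -> Q = False -> False = True
(not S -> Q) iff R = True iff False = False
not ((not S -> Q) iff R) = not False = True
not R = not False = True
not R iff Q = True iff False = False
P nand (not R iff Q) = False nand False = True
not ((not S -> Q) iff R) and (P nand (not R iff Q)) = True and True = True
Thus S2 is true.

True statements: 2.

2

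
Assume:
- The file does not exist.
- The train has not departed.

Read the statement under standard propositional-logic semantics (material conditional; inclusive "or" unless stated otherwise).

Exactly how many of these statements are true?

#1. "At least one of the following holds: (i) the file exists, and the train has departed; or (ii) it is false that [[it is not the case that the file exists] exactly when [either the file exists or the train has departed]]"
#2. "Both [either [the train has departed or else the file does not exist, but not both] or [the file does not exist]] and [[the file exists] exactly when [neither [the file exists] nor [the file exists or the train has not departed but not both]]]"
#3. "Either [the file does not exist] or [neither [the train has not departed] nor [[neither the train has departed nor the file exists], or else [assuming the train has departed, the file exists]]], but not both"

3

Let P = "the file exists" (F), Q = "the train has departed" (F).

#1: In symbols: (P ∧ Q) ∨ ¬(¬P ↔ (P ∨ Q))

P ∧ Q = F ∧ F = F
¬P = ¬F = T
P ∨ Q = F ∨ F = F
¬P ↔ (P ∨ Q) = T ↔ F = F
¬(¬P ↔ (P ∨ Q)) = ¬F = T
(P ∧ Q) ∨ ¬(¬P ↔ (P ∨ Q)) = F ∨ T = T
Hence #1 is true.

#2: Formalization: ((Q ⊕ ¬P) ∨ ¬P) ∧ (P ↔ (P ↓ (P ⊕ ¬Q)))

¬P = ¬F = T
Q ⊕ ¬P = F ⊕ T = T
¬P = ¬F = T
(Q ⊕ ¬P) ∨ ¬P = T ∨ T = T
¬Q = ¬F = T
P ⊕ ¬Q = F ⊕ T = T
P ↓ (P ⊕ ¬Q) = F ↓ T = F
P ↔ (P ↓ (P ⊕ ¬Q)) = F ↔ F = T
((Q ⊕ ¬P) ∨ ¬P) ∧ (P ↔ (P ↓ (P ⊕ ¬Q))) = T ∧ T = T
Hence #2 is true.

#3: In symbols: ¬P ⊕ (¬Q ↓ ((Q ↓ P) ∨ (Q → P)))

¬P = ¬F = T
¬Q = ¬F = T
Q ↓ P = F ↓ F = T
Q → P = F → F = T
(Q ↓ P) ∨ (Q → P) = T ∨ T = T
¬Q ↓ ((Q ↓ P) ∨ (Q → P)) = T ↓ T = F
¬P ⊕ (¬Q ↓ ((Q ↓ P) ∨ (Q → P))) = T ⊕ F = T
Thus #3 is true.

True statements: 3 (#1, #2, #3).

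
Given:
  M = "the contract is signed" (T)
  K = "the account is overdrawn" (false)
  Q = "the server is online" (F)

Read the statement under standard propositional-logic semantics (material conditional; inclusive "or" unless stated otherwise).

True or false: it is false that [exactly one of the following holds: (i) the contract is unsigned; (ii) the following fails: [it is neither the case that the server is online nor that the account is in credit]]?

False

In symbols: not (not M xor not (Q nor not K))

not M = not True = False
not K = not False = True
Q nor not K = False nor True = False
not (Q nor not K) = not False = True
not M xor not (Q nor not K) = False xor True = True
not (not M xor not (Q nor not K)) = not True = False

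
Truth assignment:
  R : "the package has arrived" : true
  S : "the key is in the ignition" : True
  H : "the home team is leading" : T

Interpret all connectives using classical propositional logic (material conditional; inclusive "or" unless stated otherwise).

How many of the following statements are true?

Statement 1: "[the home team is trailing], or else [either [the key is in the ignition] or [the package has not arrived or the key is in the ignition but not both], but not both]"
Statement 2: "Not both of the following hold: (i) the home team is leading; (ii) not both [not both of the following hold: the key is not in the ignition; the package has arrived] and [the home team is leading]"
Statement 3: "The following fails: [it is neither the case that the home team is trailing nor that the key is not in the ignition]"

Statement 1: Formalization: not H or (S xor (not R xor S))

not H = not True = False
not R = not True = False
not R xor S = False xor True = True
S xor (not R xor S) = True xor True = False
not H or (S xor (not R xor S)) = False or False = False
Hence Statement 1 is false.

Statement 2: In symbols: H nand ((not S nand R) nand H)

not S = not True = False
not S nand R = False nand True = True
(not S nand R) nand H = True nand True = False
H nand ((not S nand R) nand H) = True nand False = True
Hence Statement 2 is true.

Statement 3: Parsed as not (not H nor not S)

not H = not True = False
not S = not True = False
not H nor not S = False nor False = True
not (not H nor not S) = not True = False
Hence Statement 3 is false.

1 of the 3 statements is true (Statement 2).

1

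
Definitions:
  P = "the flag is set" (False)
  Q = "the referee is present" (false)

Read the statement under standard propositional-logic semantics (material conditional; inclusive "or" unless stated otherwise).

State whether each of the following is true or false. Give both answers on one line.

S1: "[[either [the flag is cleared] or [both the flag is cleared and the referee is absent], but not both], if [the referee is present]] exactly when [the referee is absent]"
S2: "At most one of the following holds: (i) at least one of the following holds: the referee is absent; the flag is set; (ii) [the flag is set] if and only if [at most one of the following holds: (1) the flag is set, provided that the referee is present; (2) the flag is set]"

S1: Formalization: (Q → (¬P ⊕ (¬P ∧ ¬Q))) ↔ ¬Q

¬P = ¬F = T
¬P = ¬F = T
¬Q = ¬F = T
¬P ∧ ¬Q = T ∧ T = T
¬P ⊕ (¬P ∧ ¬Q) = T ⊕ T = F
Q → (¬P ⊕ (¬P ∧ ¬Q)) = F → F = T
¬Q = ¬F = T
(Q → (¬P ⊕ (¬P ∧ ¬Q))) ↔ ¬Q = T ↔ T = T
Thus S1 is true.

S2: Parsed as (¬Q ∨ P) ↑ (P ↔ ((Q → P) ↑ P))

¬Q = ¬F = T
¬Q ∨ P = T ∨ F = T
Q → P = F → F = T
(Q → P) ↑ P = T ↑ F = T
P ↔ ((Q → P) ↑ P) = F ↔ T = F
(¬Q ∨ P) ↑ (P ↔ ((Q → P) ↑ P)) = T ↑ F = T
So S2 is true.

S1 T / S2 T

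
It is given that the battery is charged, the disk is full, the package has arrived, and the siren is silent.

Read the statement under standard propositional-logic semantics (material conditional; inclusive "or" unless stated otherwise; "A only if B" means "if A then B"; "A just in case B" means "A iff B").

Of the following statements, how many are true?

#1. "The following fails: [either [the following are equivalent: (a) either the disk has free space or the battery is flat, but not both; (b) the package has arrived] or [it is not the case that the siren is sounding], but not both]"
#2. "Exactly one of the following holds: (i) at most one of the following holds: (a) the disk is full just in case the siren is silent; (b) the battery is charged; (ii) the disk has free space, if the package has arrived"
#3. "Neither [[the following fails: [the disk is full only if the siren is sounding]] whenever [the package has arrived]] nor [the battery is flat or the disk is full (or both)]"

Let U = "the disk is full" (True), L = "the battery is charged" (True), M = "the package has arrived" (True), V = "the siren is sounding" (False).

#1: In symbols: not (((not U xor not L) iff M) xor not V)

not U = not True = False
not L = not True = False
not U xor not L = False xor False = False
(not U xor not L) iff M = False iff True = False
not V = not False = True
((not U xor not L) iff M) xor not V = False xor True = True
not (((not U xor not L) iff M) xor not V) = not True = False
Hence #1 is false.

#2: Formalization: ((U iff not V) nand L) xor (M -> not U)

not V = not False = True
U iff not V = True iff True = True
(U iff not V) nand L = True nand True = False
not U = not True = False
M -> not U = True -> False = False
((U iff not V) nand L) xor (M -> not U) = False xor False = False
So #2 is false.

#3: In symbols: (M -> not (U -> V)) nor (not L or U)

U -> V = True -> False = False
not (U -> V) = not False = True
M -> not (U -> V) = True -> True = True
not L = not True = False
not L or U = False or True = True
(M -> not (U -> V)) nor (not L or U) = True nor True = False
Thus #3 is false.

Count: 0.

0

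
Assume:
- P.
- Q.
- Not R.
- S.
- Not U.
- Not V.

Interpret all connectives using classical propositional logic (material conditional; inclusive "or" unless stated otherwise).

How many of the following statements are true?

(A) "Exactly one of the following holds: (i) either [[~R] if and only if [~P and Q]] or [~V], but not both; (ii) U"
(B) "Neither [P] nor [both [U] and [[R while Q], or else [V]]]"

1

(A): Formalization: ((not R iff (not P and Q)) xor not V) xor U

not R = not False = True
not P = not True = False
not P and Q = False and True = False
not R iff (not P and Q) = True iff False = False
not V = not False = True
(not R iff (not P and Q)) xor not V = False xor True = True
((not R iff (not P and Q)) xor not V) xor U = True xor False = True
Thus (A) is true.

(B): Formalization: P nor (U and ((R and Q) or V))

R and Q = False and True = False
(R and Q) or V = False or False = False
U and ((R and Q) or V) = False and False = False
P nor (U and ((R and Q) or V)) = True nor False = False
Thus (B) is false.

Count: 1.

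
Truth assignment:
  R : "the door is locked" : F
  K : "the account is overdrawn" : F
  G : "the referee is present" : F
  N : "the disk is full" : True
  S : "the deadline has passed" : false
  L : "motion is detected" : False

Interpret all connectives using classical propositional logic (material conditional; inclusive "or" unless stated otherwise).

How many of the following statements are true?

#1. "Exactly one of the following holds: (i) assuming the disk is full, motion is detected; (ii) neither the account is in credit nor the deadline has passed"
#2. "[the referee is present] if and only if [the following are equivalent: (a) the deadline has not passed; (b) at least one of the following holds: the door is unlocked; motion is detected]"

0

#1: Formalization: (N -> L) xor (not K nor S)

N -> L = True -> False = False
not K = not False = True
not K nor S = True nor False = False
(N -> L) xor (not K nor S) = False xor False = False
Thus #1 is false.

#2: This is G iff (not S iff (not R or L)).

not S = not False = True
not R = not False = True
not R or L = True or False = True
not S iff (not R or L) = True iff True = True
G iff (not S iff (not R or L)) = False iff True = False
Hence #2 is false.

Count: 0.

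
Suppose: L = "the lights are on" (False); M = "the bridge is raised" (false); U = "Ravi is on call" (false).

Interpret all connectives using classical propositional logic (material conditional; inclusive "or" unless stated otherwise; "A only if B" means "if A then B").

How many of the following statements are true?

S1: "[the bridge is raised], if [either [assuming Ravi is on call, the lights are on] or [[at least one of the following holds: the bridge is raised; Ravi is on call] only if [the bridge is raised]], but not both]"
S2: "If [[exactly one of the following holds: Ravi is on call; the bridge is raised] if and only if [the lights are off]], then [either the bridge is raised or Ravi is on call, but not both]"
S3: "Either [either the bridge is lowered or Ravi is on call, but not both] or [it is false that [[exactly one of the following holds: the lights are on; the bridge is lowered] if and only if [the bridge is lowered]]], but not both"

3

S1: Formalization: ((U → L) ⊕ ((M ∨ U) → M)) → M

U → L = F → F = T
M ∨ U = F ∨ F = F
(M ∨ U) → M = F → F = T
(U → L) ⊕ ((M ∨ U) → M) = T ⊕ T = F
((U → L) ⊕ ((M ∨ U) → M)) → M = F → F = T
Hence S1 is true.

S2: In symbols: ((U ⊕ M) ↔ ¬L) → (M ⊕ U)

U ⊕ M = F ⊕ F = F
¬L = ¬F = T
(U ⊕ M) ↔ ¬L = F ↔ T = F
M ⊕ U = F ⊕ F = F
((U ⊕ M) ↔ ¬L) → (M ⊕ U) = F → F = T
So S2 is true.

S3: Formalization: (¬M ⊕ U) ⊕ ¬((L ⊕ ¬M) ↔ ¬M)

¬M = ¬F = T
¬M ⊕ U = T ⊕ F = T
¬M = ¬F = T
L ⊕ ¬M = F ⊕ T = T
¬M = ¬F = T
(L ⊕ ¬M) ↔ ¬M = T ↔ T = T
¬((L ⊕ ¬M) ↔ ¬M) = ¬T = F
(¬M ⊕ U) ⊕ ¬((L ⊕ ¬M) ↔ ¬M) = T ⊕ F = T
Hence S3 is true.

True statements: 3.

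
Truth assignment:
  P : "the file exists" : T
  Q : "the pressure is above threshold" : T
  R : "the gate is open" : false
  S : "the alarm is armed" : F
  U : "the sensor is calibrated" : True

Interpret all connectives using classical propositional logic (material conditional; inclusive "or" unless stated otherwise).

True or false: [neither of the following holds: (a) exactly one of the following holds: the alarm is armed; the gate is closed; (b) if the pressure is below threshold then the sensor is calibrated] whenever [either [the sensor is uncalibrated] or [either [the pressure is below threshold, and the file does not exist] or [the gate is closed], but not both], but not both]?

Values: U=T, Q=T, P=T, R=F, S=F.
Formalization: (~U xor ((~Q & ~P) xor ~R)) -> ((S xor ~R) nor (~Q -> U))

~U = ~T = F
~Q = ~T = F
~P = ~T = F
~Q & ~P = F & F = F
~R = ~F = T
(~Q & ~P) xor ~R = F xor T = T
~U xor ((~Q & ~P) xor ~R) = F xor T = T
~R = ~F = T
S xor ~R = F xor T = T
~Q = ~T = F
~Q -> U = F -> T = T
(S xor ~R) nor (~Q -> U) = T nor T = F
(~U xor ((~Q & ~P) xor ~R)) -> ((S xor ~R) nor (~Q -> U)) = T -> F = F

The statement is false.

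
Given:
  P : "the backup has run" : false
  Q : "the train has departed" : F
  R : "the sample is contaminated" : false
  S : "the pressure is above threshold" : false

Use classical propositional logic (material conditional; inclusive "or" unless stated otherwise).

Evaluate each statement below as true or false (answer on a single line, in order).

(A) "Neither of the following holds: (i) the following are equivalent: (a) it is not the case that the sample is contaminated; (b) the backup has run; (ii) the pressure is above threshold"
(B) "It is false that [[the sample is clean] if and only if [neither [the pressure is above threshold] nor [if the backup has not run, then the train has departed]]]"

(A) true, (B) false

(A): In symbols: (¬R ↔ P) ↓ S

¬R = ¬F = T
¬R ↔ P = T ↔ F = F
(¬R ↔ P) ↓ S = F ↓ F = T
Hence (A) is true.

(B): Formalization: ¬(¬R ↔ (S ↓ (¬P → Q)))

¬R = ¬F = T
¬P = ¬F = T
¬P → Q = T → F = F
S ↓ (¬P → Q) = F ↓ F = T
¬R ↔ (S ↓ (¬P → Q)) = T ↔ T = T
¬(¬R ↔ (S ↓ (¬P → Q))) = ¬T = F
Thus (B) is false.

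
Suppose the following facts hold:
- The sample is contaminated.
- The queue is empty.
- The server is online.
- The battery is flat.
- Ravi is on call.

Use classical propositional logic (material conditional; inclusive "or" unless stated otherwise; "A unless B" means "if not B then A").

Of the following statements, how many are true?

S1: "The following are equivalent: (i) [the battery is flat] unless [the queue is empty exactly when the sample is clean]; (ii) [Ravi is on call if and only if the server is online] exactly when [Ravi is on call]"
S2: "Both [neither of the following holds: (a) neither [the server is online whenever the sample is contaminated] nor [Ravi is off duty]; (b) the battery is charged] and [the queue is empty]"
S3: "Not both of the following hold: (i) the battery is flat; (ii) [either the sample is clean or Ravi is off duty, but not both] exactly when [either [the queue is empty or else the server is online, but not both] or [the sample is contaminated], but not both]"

3

Let S = "the battery is charged" (False), Q = "the queue is empty" (True), P = "the sample is contaminated" (True), U = "Ravi is on call" (True), R = "the server is online" (True).

S1: In symbols: (not S or (Q iff not P)) iff ((U iff R) iff U)

not S = not False = True
not P = not True = False
Q iff not P = True iff False = False
not S or (Q iff not P) = True or False = True
U iff R = True iff True = True
(U iff R) iff U = True iff True = True
(not S or (Q iff not P)) iff ((U iff R) iff U) = True iff True = True
Thus S1 is true.

S2: This is (((P -> R) nor not U) nor S) and Q.

P -> R = True -> True = True
not U = not True = False
(P -> R) nor not U = True nor False = False
((P -> R) nor not U) nor S = False nor False = True
(((P -> R) nor not U) nor S) and Q = True and True = True
Thus S2 is true.

S3: This is not S nand ((not P xor not U) iff ((Q xor R) xor P)).

not S = not False = True
not P = not True = False
not U = not True = False
not P xor not U = False xor False = False
Q xor R = True xor True = False
(Q xor R) xor P = False xor True = True
(not P xor not U) iff ((Q xor R) xor P) = False iff True = False
not S nand ((not P xor not U) iff ((Q xor R) xor P)) = True nand False = True
So S3 is true.

Count: 3.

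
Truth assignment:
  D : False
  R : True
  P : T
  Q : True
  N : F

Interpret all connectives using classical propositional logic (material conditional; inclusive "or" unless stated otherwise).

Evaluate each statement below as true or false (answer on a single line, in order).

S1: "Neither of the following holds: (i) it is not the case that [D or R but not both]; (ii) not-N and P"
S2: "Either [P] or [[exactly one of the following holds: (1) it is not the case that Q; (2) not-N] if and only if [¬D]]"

S1 False, S2 True

S1: Parsed as ¬(D ⊕ R) ↓ (¬N ∧ P)

D ⊕ R = F ⊕ T = T
¬(D ⊕ R) = ¬T = F
¬N = ¬F = T
¬N ∧ P = T ∧ T = T
¬(D ⊕ R) ↓ (¬N ∧ P) = F ↓ T = F
Thus S1 is false.

S2: This is P ∨ ((¬Q ⊕ ¬N) ↔ ¬D).

¬Q = ¬T = F
¬N = ¬F = T
¬Q ⊕ ¬N = F ⊕ T = T
¬D = ¬F = T
(¬Q ⊕ ¬N) ↔ ¬D = T ↔ T = T
P ∨ ((¬Q ⊕ ¬N) ↔ ¬D) = T ∨ T = T
So S2 is true.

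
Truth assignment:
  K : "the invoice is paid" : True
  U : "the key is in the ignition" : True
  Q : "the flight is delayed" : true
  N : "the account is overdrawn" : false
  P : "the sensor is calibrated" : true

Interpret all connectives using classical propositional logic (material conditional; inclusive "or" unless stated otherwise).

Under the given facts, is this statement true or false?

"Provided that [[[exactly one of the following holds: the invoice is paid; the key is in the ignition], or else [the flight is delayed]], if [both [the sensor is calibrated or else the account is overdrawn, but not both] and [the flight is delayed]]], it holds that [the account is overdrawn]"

Parsed as (((P xor N) and Q) -> ((K xor U) or Q)) -> N

P xor N = True xor False = True
(P xor N) and Q = True and True = True
K xor U = True xor True = False
(K xor U) or Q = False or True = True
((P xor N) and Q) -> ((K xor U) or Q) = True -> True = True
(((P xor N) and Q) -> ((K xor U) or Q)) -> N = True -> False = False

The statement is false.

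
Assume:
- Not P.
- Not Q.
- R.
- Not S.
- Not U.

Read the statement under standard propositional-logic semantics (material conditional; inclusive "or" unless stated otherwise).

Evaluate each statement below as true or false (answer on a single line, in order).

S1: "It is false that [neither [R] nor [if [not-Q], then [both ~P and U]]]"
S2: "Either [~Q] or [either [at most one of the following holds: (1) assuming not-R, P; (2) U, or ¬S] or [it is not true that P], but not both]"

S1: Formalization: ¬(R ↓ (¬Q → (¬P ∧ U)))

¬Q = ¬F = T
¬P = ¬F = T
¬P ∧ U = T ∧ F = F
¬Q → (¬P ∧ U) = T → F = F
R ↓ (¬Q → (¬P ∧ U)) = T ↓ F = F
¬(R ↓ (¬Q → (¬P ∧ U))) = ¬F = T
Thus S1 is true.

S2: This is ¬Q ∨ (((¬R → P) ↑ (U ∨ ¬S)) ⊕ ¬P).

¬Q = ¬F = T
¬R = ¬T = F
¬R → P = F → F = T
¬S = ¬F = T
U ∨ ¬S = F ∨ T = T
(¬R → P) ↑ (U ∨ ¬S) = T ↑ T = F
¬P = ¬F = T
((¬R → P) ↑ (U ∨ ¬S)) ⊕ ¬P = F ⊕ T = T
¬Q ∨ (((¬R → P) ↑ (U ∨ ¬S)) ⊕ ¬P) = T ∨ T = T
Thus S2 is true.

S1 True, S2 True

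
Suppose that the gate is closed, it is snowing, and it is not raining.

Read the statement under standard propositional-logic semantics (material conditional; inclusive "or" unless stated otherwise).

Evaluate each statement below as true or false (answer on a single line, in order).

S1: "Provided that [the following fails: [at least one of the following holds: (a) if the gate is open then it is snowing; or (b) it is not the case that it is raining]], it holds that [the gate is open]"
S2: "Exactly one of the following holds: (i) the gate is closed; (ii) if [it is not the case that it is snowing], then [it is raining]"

S1 true / S2 false

Let P = "the gate is open" (F), Q = "it is snowing" (T), R = "it is raining" (F).

S1: This is ¬((P → Q) ∨ ¬R) → P.

P → Q = F → T = T
¬R = ¬F = T
(P → Q) ∨ ¬R = T ∨ T = T
¬((P → Q) ∨ ¬R) = ¬T = F
¬((P → Q) ∨ ¬R) → P = F → F = T
Hence S1 is true.

S2: Parsed as ¬P ⊕ (¬Q → R)

¬P = ¬F = T
¬Q = ¬T = F
¬Q → R = F → F = T
¬P ⊕ (¬Q → R) = T ⊕ T = F
So S2 is false.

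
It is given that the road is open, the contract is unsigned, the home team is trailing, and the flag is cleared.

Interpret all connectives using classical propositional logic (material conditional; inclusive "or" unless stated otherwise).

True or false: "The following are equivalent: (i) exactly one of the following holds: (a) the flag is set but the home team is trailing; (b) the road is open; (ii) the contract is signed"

False

Let U = "the flag is set" (False), M = "the home team is leading" (False), N = "the road is closed" (False), V = "the contract is signed" (False).
Formalization: ((U and not M) xor not N) iff V

not M = not False = True
U and not M = False and True = False
not N = not False = True
(U and not M) xor not N = False xor True = True
((U and not M) xor not N) iff V = True iff False = False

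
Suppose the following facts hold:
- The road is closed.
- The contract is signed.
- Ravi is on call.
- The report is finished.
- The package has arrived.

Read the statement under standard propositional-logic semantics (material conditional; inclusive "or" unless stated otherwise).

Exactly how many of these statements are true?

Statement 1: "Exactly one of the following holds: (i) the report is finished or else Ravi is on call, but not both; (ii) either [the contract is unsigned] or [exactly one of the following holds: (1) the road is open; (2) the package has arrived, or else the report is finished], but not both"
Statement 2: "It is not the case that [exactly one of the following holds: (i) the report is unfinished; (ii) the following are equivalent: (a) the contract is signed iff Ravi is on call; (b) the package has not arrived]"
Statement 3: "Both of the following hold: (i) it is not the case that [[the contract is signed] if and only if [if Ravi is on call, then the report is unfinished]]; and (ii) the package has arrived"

Let Q = "the report is finished" (T), V = "Ravi is on call" (T), P = "the contract is signed" (T), R = "the road is closed" (T), U = "the package has arrived" (T).

Statement 1: In symbols: (Q ⊕ V) ⊕ (¬P ⊕ (¬R ⊕ (U ∨ Q)))

Q ⊕ V = T ⊕ T = F
¬P = ¬T = F
¬R = ¬T = F
U ∨ Q = T ∨ T = T
¬R ⊕ (U ∨ Q) = F ⊕ T = T
¬P ⊕ (¬R ⊕ (U ∨ Q)) = F ⊕ T = T
(Q ⊕ V) ⊕ (¬P ⊕ (¬R ⊕ (U ∨ Q))) = F ⊕ T = T
So Statement 1 is true.

Statement 2: Parsed as ¬(¬Q ⊕ ((P ↔ V) ↔ ¬U))

¬Q = ¬T = F
P ↔ V = T ↔ T = T
¬U = ¬T = F
(P ↔ V) ↔ ¬U = T ↔ F = F
¬Q ⊕ ((P ↔ V) ↔ ¬U) = F ⊕ F = F
¬(¬Q ⊕ ((P ↔ V) ↔ ¬U)) = ¬F = T
So Statement 2 is true.

Statement 3: Parsed as ¬(P ↔ (V → ¬Q)) ∧ U

¬Q = ¬T = F
V → ¬Q = T → F = F
P ↔ (V → ¬Q) = T ↔ F = F
¬(P ↔ (V → ¬Q)) = ¬F = T
¬(P ↔ (V → ¬Q)) ∧ U = T ∧ T = T
So Statement 3 is true.

Count: 3.

3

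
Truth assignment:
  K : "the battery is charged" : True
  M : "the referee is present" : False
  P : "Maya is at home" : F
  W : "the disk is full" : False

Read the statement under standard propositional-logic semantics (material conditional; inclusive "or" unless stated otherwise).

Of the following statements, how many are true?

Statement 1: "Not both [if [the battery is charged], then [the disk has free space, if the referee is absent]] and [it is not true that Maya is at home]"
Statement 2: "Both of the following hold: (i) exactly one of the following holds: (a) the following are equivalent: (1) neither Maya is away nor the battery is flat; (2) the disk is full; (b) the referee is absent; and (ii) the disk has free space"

Statement 1: In symbols: (K → (¬M → ¬W)) ↑ ¬P

¬M = ¬F = T
¬W = ¬F = T
¬M → ¬W = T → T = T
K → (¬M → ¬W) = T → T = T
¬P = ¬F = T
(K → (¬M → ¬W)) ↑ ¬P = T ↑ T = F
Thus Statement 1 is false.

Statement 2: This is (((¬P ↓ ¬K) ↔ W) ⊕ ¬M) ∧ ¬W.

¬P = ¬F = T
¬K = ¬T = F
¬P ↓ ¬K = T ↓ F = F
(¬P ↓ ¬K) ↔ W = F ↔ F = T
¬M = ¬F = T
((¬P ↓ ¬K) ↔ W) ⊕ ¬M = T ⊕ T = F
¬W = ¬F = T
(((¬P ↓ ¬K) ↔ W) ⊕ ¬M) ∧ ¬W = F ∧ T = F
Thus Statement 2 is false.

Count: 0.

0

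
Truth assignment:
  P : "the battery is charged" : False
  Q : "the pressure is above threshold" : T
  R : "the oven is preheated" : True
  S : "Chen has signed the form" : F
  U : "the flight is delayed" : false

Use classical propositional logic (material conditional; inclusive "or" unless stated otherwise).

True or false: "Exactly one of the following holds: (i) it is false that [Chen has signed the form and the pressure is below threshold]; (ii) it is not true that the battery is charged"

The statement is false.

Values: S=F, Q=T, P=F.
Parsed as ¬(S ∧ ¬Q) ⊕ ¬P

¬Q = ¬T = F
S ∧ ¬Q = F ∧ F = F
¬(S ∧ ¬Q) = ¬F = T
¬P = ¬F = T
¬(S ∧ ¬Q) ⊕ ¬P = T ⊕ T = F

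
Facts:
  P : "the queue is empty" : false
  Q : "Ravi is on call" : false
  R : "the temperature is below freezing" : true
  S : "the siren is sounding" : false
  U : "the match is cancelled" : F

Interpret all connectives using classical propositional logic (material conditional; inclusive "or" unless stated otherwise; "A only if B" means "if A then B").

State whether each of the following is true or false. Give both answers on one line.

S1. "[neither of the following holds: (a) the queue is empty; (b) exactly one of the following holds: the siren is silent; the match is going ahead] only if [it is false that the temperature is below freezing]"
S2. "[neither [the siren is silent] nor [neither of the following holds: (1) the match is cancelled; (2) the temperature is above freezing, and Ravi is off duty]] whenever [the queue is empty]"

S1: This is (P nor (~S xor ~U)) -> ~R.

~S = ~F = T
~U = ~F = T
~S xor ~U = T xor T = F
P nor (~S xor ~U) = F nor F = T
~R = ~T = F
(P nor (~S xor ~U)) -> ~R = T -> F = F
Thus S1 is false.

S2: Parsed as P -> (~S nor (U nor (~R & ~Q)))

~S = ~F = T
~R = ~T = F
~Q = ~F = T
~R & ~Q = F & T = F
U nor (~R & ~Q) = F nor F = T
~S nor (U nor (~R & ~Q)) = T nor T = F
P -> (~S nor (U nor (~R & ~Q))) = F -> F = T
So S2 is true.

S1 F, S2 T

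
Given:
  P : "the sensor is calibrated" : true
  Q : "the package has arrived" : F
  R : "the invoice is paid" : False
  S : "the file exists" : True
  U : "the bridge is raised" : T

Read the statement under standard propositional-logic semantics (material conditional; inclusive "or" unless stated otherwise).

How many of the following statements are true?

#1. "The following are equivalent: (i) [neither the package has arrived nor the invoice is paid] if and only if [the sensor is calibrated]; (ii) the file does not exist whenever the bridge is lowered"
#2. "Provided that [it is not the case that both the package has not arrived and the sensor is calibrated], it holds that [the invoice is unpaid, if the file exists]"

2

#1: Parsed as ((Q nor R) <-> P) <-> (~U -> ~S)

Q nor R = F nor F = T
(Q nor R) <-> P = T <-> T = T
~U = ~T = F
~S = ~T = F
~U -> ~S = F -> F = T
((Q nor R) <-> P) <-> (~U -> ~S) = T <-> T = T
Hence #1 is true.

#2: Formalization: (~Q nand P) -> (S -> ~R)

~Q = ~F = T
~Q nand P = T nand T = F
~R = ~F = T
S -> ~R = T -> T = T
(~Q nand P) -> (S -> ~R) = F -> T = T
Thus #2 is true.

Count: 2.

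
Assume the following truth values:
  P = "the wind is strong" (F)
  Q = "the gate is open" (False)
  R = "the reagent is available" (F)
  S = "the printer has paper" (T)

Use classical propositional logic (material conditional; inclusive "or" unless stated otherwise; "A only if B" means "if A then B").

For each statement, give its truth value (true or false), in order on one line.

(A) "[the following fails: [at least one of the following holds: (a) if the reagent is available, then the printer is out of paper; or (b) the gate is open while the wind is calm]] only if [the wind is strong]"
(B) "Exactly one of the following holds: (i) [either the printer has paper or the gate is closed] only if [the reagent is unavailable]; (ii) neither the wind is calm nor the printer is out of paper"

(A) True / (B) True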